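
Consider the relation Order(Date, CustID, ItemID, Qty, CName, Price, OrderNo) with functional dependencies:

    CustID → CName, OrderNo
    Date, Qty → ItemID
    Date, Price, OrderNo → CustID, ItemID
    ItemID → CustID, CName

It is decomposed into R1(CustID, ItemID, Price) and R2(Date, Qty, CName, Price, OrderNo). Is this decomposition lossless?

No

Common attributes: R1 ∩ R2 = {Price}.
No dependency enlarges {Price}, so (Price)⁺ = {Price}.
The closure contains neither all of R1 = {CustID, ItemID, Price} nor all of R2 = {Date, Qty, CName, Price, OrderNo}, so the common attributes are not a superkey of either fragment. The join is lossy.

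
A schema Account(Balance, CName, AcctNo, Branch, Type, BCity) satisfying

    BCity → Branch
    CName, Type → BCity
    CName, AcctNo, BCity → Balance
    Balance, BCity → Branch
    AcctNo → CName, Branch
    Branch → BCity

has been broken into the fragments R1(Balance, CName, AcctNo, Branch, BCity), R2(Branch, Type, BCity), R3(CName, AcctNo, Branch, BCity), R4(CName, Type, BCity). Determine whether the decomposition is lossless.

Chase test. Columns are Balance, CName, AcctNo, Branch, Type, BCity; row i has aⱼ where attribute j ∈ Ri, else bᵢⱼ.
Initial tableau (one row per fragment):
  row 1: a1 a2 a3 a4 b15 a6
  row 2: b21 b22 b23 a4 a5 a6
  row 3: b31 a2 a3 a4 b35 a6
  row 4: b41 a2 b43 b44 a5 a6
Rows 1 and 4 agree on BCity; apply BCity→Branch and equate their Branch entries.
Rows 1 and 3 agree on CName, AcctNo, BCity; apply CName, AcctNo, BCity→Balance and equate their Balance entries.
No row becomes fully distinguished — the join is lossy.

No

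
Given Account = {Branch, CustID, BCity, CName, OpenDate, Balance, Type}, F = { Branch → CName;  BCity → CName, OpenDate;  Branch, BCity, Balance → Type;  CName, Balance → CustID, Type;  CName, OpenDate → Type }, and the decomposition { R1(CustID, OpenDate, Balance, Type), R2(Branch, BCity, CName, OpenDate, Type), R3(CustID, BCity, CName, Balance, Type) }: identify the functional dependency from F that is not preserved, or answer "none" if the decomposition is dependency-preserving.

Branch → CName lies within R2.
BCity → CName, OpenDate lies within R2.
Branch, BCity, Balance → Type: restricted closure across fragments reaches Type.
CName, Balance → CustID, Type lies within R3.
CName, OpenDate → Type lies within R2.
Every dependency is enforceable on the fragments, so the decomposition is dependency-preserving.

none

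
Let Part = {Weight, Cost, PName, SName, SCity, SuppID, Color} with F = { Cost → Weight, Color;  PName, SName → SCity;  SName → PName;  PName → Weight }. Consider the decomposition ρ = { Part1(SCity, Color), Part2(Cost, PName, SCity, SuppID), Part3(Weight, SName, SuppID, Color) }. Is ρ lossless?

Chase test. Columns are Weight, Cost, PName, SName, SCity, SuppID, Color; row i has aⱼ where attribute j ∈ Parti, else bᵢⱼ.
Initial tableau (one row per fragment):
  row 1: b11 b12 b13 b14 a5 b16 a7
  row 2: b21 a2 a3 b24 a5 a6 b27
  row 3: a1 b32 b33 a4 b35 a6 a7
No row becomes fully distinguished — the join is lossy.

No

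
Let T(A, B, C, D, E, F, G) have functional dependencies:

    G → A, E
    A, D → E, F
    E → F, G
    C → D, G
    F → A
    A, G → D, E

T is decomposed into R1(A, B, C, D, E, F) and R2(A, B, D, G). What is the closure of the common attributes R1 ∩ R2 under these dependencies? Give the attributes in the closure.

A, B, D, E, F, G

R1 ∩ R2 = {A, B, D}.
A, D → E, F applies, adding E, F
E → F, G applies, adding G
Closure: {A, B, D, E, F, G}.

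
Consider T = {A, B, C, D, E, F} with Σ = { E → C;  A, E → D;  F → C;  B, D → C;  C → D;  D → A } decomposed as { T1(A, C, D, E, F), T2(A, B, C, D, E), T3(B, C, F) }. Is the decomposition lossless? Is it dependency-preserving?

Lossless test (chase): Rows 1 and 3 agree on C; apply C→D and equate their D entries. Rows 1 and 3 agree on D; apply D→A and equate their A entries. No row becomes fully distinguished — the join is lossy.
Dependency preservation: every FD's attributes lie within a single fragment, so each can be enforced locally — preserved.

lossy but dependency-preserving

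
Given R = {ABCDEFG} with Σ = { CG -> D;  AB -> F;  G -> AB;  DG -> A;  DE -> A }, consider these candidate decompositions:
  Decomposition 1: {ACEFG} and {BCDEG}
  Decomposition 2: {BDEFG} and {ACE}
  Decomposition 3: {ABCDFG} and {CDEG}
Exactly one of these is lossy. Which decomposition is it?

Decomposition 1: common = {CEG}, closure = {ABCDEFG} → lossless.
Decomposition 2: common = {E}, closure = {E} → lossy.
Decomposition 3: common = {CDG}, closure = {ABCDFG} → lossless.

Decomposition 2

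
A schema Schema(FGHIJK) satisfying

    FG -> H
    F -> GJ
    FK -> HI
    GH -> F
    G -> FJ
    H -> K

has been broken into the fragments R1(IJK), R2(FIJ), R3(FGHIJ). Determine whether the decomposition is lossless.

Chase test. Columns are FGHIJK; row i has aⱼ where attribute j ∈ Ri, else bᵢⱼ.
Initial tableau (one row per fragment):
  row 1: b11 b12 b13 a4 a5 a6
  row 2: a1 b22 b23 a4 a5 b26
  row 3: a1 a2 a3 a4 a5 b36
Rows 2 and 3 agree on F; apply F→GJ and equate their GJ entries.
Rows 2 and 3 agree on FG; apply FG→H and equate their H entries.
Rows 2 and 3 agree on H; apply H→K and equate their K entries.
No row becomes fully distinguished — the join is lossy.

No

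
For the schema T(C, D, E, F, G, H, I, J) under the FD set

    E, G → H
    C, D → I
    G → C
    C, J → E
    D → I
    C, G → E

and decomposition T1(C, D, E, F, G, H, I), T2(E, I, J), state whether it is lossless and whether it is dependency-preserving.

lossy and not dependency-preserving

Lossless test: (E, I)⁺ = {E, I}, which is a superkey of neither fragment — lossy.
Dependency preservation: the restricted closure of {C, J} across the fragments never reaches {E}, so C, J → E cannot be enforced without a join — not preserved.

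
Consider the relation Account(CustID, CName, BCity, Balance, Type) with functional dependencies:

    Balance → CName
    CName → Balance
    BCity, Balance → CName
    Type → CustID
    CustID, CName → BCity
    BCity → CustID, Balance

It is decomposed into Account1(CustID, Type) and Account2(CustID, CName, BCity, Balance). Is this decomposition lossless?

No

Common attributes: Account1 ∩ Account2 = {CustID}.
No dependency enlarges {CustID}, so (CustID)⁺ = {CustID}.
The closure contains neither all of Account1 = {CustID, Type} nor all of Account2 = {CustID, CName, BCity, Balance}, so the common attributes are not a superkey of either fragment. The join is lossy.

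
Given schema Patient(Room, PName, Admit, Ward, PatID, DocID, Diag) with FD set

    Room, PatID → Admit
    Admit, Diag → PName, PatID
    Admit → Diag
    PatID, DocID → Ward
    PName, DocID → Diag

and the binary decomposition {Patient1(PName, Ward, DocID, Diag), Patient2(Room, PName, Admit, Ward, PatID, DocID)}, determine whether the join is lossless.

Yes

Common attributes: Patient1 ∩ Patient2 = {PName, Ward, DocID}.
Closure of {PName, Ward, DocID}: PName, DocID → Diag applies, adding Diag. So (PName, Ward, DocID)⁺ = {PName, Ward, DocID, Diag}.
This closure contains every attribute of Patient1, so Patient1 ∩ Patient2 → Patient1. The join is lossless.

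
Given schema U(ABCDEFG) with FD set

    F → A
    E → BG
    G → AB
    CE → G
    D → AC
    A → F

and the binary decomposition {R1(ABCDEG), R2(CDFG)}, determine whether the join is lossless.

Yes

Common attributes: R1 ∩ R2 = {CDG}.
Closure of {CDG}: G → AB applies, adding AB; A → F applies, adding F. So (CDG)⁺ = {ABCDFG}.
This closure contains every attribute of R2, so R1 ∩ R2 → R2. The join is lossless.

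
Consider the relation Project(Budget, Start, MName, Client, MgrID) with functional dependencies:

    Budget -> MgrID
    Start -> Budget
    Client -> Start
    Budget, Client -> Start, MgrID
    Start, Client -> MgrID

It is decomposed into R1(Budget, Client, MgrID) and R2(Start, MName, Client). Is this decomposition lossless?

Yes

Common attributes: R1 ∩ R2 = {Client}.
Closure of {Client}: Client → Start applies, adding Start; Start, Client → MgrID applies, adding MgrID; Start → Budget applies, adding Budget. So (Client)⁺ = {Budget, Start, Client, MgrID}.
This closure contains every attribute of R1, so R1 ∩ R2 → R1. The join is lossless.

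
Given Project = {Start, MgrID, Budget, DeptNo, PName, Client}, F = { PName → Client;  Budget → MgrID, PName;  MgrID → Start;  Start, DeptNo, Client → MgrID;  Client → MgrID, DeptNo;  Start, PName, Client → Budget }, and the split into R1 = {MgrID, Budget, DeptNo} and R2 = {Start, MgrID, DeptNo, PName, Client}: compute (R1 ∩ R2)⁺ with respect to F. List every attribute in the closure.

R1 ∩ R2 = {MgrID, DeptNo}.
MgrID → Start applies, adding Start
Closure: {Start, MgrID, DeptNo}.

Start, MgrID, DeptNo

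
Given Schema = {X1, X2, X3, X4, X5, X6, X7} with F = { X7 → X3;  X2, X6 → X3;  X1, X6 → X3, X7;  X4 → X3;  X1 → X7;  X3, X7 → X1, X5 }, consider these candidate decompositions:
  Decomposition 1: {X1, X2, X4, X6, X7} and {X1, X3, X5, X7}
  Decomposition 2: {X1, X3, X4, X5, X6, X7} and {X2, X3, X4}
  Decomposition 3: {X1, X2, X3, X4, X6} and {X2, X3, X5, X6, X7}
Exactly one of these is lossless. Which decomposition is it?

Decomposition 1

Decomposition 1: common = {X1, X7}, closure = {X1, X3, X5, X7} → lossless.
Decomposition 2: common = {X3, X4}, closure = {X3, X4} → lossy.
Decomposition 3: common = {X2, X3, X6}, closure = {X2, X3, X6} → lossy.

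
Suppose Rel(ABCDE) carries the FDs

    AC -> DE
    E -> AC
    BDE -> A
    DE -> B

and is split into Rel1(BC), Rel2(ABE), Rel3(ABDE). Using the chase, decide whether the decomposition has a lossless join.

Chase test. Columns are ABCDE; row i has aⱼ where attribute j ∈ Reli, else bᵢⱼ.
Initial tableau (one row per fragment):
  row 1: b11 a2 a3 b14 b15
  row 2: a1 a2 b23 b24 a5
  row 3: a1 a2 b33 a4 a5
Rows 2 and 3 agree on E; apply E→AC and equate their AC entries.
Rows 2 and 3 agree on AC; apply AC→DE and equate their DE entries.
No row becomes fully distinguished — the join is lossy.

No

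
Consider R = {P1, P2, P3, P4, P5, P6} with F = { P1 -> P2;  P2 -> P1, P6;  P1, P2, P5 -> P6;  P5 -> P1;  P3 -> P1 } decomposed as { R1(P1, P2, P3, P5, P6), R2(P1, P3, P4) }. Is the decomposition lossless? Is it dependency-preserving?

Lossless test: (P1, P3)⁺ = {P1, P2, P3, P6}, which is a superkey of neither fragment — lossy.
Dependency preservation: every FD's attributes lie within a single fragment, so each can be enforced locally — preserved.

lossy but dependency-preserving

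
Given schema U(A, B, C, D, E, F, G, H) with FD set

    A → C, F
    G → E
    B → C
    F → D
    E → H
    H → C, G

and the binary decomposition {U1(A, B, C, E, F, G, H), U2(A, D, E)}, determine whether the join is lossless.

Yes

Common attributes: U1 ∩ U2 = {A, E}.
Closure of {A, E}: A → C, F applies, adding C, F; F → D applies, adding D; E → H applies, adding H; H → C, G applies, adding G. So (A, E)⁺ = {A, C, D, E, F, G, H}.
This closure contains every attribute of U2, so U1 ∩ U2 → U2. The join is lossless.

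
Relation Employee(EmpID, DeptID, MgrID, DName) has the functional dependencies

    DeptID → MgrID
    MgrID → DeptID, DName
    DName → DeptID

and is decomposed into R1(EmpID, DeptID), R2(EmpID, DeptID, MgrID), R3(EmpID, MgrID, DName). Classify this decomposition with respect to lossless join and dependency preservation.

lossless and dependency-preserving

Lossless test (chase): Rows 1 and 2 agree on DeptID; apply DeptID→MgrID and equate their MgrID entries. Rows 1 and 2 agree on MgrID; apply MgrID→DeptID, DName and equate their DeptID, DName entries. Rows 1 and 3 agree on MgrID; apply MgrID→DeptID, DName and equate their DeptID, DName entries. Row 1 is now all distinguished symbols — the join is lossless.
Dependency preservation: MgrID → DeptID, DName; DName → DeptID are not contained in any single fragment, but the restricted closure of each left-hand side across the fragments still reaches the right-hand side; the remaining FDs each lie inside some fragment. All dependencies are preserved.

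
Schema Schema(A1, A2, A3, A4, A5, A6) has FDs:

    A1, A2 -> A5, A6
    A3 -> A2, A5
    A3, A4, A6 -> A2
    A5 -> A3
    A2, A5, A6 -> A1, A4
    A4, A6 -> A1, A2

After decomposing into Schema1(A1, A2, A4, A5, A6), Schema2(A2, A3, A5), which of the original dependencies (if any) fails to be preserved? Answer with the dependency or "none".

A1, A2 → A5, A6 lies within Schema1.
A3 → A2, A5 lies within Schema2.
A3, A4, A6 → A2: restricted closure across fragments reaches A2.
A5 → A3 lies within Schema2.
A2, A5, A6 → A1, A4 lies within Schema1.
A4, A6 → A1, A2 lies within Schema1.
Every dependency is enforceable on the fragments, so the decomposition is dependency-preserving.

none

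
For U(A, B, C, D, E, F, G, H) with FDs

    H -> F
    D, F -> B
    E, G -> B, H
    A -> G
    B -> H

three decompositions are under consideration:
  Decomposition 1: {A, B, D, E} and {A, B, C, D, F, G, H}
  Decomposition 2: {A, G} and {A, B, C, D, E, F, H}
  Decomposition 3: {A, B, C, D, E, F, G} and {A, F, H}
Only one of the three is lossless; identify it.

Decomposition 1: common = {A, B, D}, closure = {A, B, D, F, G, H} → lossy.
Decomposition 2: common = {A}, closure = {A, G} → lossless.
Decomposition 3: common = {A, F}, closure = {A, F, G} → lossy.

Decomposition 2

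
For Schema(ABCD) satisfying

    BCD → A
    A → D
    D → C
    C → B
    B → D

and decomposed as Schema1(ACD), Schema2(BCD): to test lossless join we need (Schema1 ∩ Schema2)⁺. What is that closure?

Schema1 ∩ Schema2 = {CD}.
C → B applies, adding B
BCD → A applies, adding A
Closure: {ABCD}.

ABCD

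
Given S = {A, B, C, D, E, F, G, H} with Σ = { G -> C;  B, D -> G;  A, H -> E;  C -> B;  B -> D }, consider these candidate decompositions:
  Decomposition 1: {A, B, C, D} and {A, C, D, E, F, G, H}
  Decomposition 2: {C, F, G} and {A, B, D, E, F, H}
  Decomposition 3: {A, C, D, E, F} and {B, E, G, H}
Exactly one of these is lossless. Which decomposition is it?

Decomposition 1

Decomposition 1: common = {A, C, D}, closure = {A, B, C, D, G} → lossless.
Decomposition 2: common = {F}, closure = {F} → lossy.
Decomposition 3: common = {E}, closure = {E} → lossy.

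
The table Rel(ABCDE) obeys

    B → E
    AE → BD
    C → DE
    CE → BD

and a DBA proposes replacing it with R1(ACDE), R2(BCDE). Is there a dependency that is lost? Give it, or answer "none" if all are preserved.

AE → BD

Check AE → BD: no single fragment contains all of {ABDE}, and the restricted closure of {AE} across the fragments never reaches {BD}.
B → E is preserved.
C → DE is preserved.
CE → BD is preserved.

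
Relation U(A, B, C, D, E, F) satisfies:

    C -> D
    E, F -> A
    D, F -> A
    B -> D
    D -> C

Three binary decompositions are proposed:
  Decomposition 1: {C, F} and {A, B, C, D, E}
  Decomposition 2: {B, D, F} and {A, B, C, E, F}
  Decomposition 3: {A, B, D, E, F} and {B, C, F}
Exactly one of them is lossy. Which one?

Decomposition 1

Decomposition 1: common = {C}, closure = {C, D} → lossy.
Decomposition 2: common = {B, F}, closure = {A, B, C, D, F} → lossless.
Decomposition 3: common = {B, F}, closure = {A, B, C, D, F} → lossless.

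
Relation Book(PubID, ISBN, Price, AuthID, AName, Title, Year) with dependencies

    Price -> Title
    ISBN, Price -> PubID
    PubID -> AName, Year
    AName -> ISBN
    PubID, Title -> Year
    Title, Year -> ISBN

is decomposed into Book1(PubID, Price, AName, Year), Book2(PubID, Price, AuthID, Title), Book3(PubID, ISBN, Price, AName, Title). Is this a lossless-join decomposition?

Chase test. Columns are PubID, ISBN, Price, AuthID, AName, Title, Year; row i has aⱼ where attribute j ∈ Booki, else bᵢⱼ.
Initial tableau (one row per fragment):
  row 1: a1 b12 a3 b14 a5 b16 a7
  row 2: a1 b22 a3 a4 b25 a6 b27
  row 3: a1 a2 a3 b34 a5 a6 b37
Rows 1 and 2 agree on Price; apply Price→Title and equate their Title entries.
Rows 1 and 2 agree on PubID; apply PubID→AName, Year and equate their AName, Year entries.
Rows 1 and 3 agree on PubID; apply PubID→AName, Year and equate their AName, Year entries.
Rows 1 and 2 agree on AName; apply AName→ISBN and equate their ISBN entries.
Rows 1 and 3 agree on AName; apply AName→ISBN and equate their ISBN entries.
Row 2 is now all distinguished symbols — the join is lossless.

Yes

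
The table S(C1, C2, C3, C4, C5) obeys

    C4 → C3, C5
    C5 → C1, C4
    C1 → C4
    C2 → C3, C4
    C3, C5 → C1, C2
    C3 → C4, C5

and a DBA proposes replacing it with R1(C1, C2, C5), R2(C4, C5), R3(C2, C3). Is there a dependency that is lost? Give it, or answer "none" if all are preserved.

none

C4 → C3, C5: restricted closure across fragments reaches C3, C5.
C5 → C1, C4: restricted closure across fragments reaches C1, C4.
C1 → C4: restricted closure across fragments reaches C4.
C2 → C3, C4: restricted closure across fragments reaches C3, C4.
C3, C5 → C1, C2: restricted closure across fragments reaches C1, C2.
C3 → C4, C5: restricted closure across fragments reaches C4, C5.
Every dependency is enforceable on the fragments, so the decomposition is dependency-preserving.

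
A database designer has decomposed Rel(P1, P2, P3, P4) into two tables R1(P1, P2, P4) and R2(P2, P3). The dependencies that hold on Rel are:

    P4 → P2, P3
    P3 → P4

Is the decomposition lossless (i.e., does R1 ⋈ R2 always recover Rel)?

No

Common attributes: R1 ∩ R2 = {P2}.
No dependency enlarges {P2}, so (P2)⁺ = {P2}.
The closure contains neither all of R1 = {P1, P2, P4} nor all of R2 = {P2, P3}, so the common attributes are not a superkey of either fragment. The join is lossy.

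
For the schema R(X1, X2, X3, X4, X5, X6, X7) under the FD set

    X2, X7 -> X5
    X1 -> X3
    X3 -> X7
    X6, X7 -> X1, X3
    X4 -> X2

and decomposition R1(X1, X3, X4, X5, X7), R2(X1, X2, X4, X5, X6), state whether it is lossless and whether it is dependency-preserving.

lossless but not dependency-preserving

Lossless test: (X1, X4, X5)⁺ = {X1, X2, X3, X4, X5, X7}, which contains all of one fragment — lossless.
Dependency preservation: the restricted closure of {X2, X7} across the fragments never reaches {X5}, so X2, X7 → X5 cannot be enforced without a join — not preserved.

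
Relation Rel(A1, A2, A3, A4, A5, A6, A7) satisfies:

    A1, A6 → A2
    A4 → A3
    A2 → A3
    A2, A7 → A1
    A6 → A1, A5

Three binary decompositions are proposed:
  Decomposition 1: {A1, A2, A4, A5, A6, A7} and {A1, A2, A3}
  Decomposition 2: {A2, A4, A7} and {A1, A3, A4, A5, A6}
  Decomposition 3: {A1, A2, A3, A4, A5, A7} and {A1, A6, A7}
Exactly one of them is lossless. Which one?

Decomposition 1

Decomposition 1: common = {A1, A2}, closure = {A1, A2, A3} → lossless.
Decomposition 2: common = {A4}, closure = {A3, A4} → lossy.
Decomposition 3: common = {A1, A7}, closure = {A1, A7} → lossy.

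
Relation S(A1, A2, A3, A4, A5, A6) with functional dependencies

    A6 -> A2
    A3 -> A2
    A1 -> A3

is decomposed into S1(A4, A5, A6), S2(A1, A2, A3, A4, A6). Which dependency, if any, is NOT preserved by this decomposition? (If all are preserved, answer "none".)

A6 → A2 lies within S2.
A3 → A2 lies within S2.
A1 → A3 lies within S2.
Every dependency is enforceable on the fragments, so the decomposition is dependency-preserving.

none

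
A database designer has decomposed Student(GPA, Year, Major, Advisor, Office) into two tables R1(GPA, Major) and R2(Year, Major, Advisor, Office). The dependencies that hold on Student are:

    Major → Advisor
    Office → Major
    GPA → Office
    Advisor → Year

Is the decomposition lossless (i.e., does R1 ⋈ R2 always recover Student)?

Common attributes: R1 ∩ R2 = {Major}.
Closure of {Major}: Major → Advisor applies, adding Advisor; Advisor → Year applies, adding Year. So (Major)⁺ = {Year, Major, Advisor}.
The closure contains neither all of R1 = {GPA, Major} nor all of R2 = {Year, Major, Advisor, Office}, so the common attributes are not a superkey of either fragment. The join is lossy.

No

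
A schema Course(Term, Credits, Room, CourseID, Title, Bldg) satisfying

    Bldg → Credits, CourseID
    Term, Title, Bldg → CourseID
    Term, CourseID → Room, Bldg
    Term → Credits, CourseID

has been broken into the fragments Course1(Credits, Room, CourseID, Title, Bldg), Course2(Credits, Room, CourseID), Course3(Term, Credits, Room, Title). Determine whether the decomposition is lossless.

No

Chase test. Columns are Term, Credits, Room, CourseID, Title, Bldg; row i has aⱼ where attribute j ∈ Coursei, else bᵢⱼ.
Initial tableau (one row per fragment):
  row 1: b11 a2 a3 a4 a5 a6
  row 2: b21 a2 a3 a4 b25 b26
  row 3: a1 a2 a3 b34 a5 b36
No row becomes fully distinguished — the join is lossy.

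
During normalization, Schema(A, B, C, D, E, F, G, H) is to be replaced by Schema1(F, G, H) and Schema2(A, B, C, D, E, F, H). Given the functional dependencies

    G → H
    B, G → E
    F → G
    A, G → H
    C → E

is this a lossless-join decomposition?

Yes

Common attributes: Schema1 ∩ Schema2 = {F, H}.
Closure of {F, H}: F → G applies, adding G. So (F, H)⁺ = {F, G, H}.
This closure contains every attribute of Schema1, so Schema1 ∩ Schema2 → Schema1. The join is lossless.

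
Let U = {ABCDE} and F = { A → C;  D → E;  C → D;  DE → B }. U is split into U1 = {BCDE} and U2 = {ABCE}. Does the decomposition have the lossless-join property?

Common attributes: U1 ∩ U2 = {BCE}.
Closure of {BCE}: C → D applies, adding D. So (BCE)⁺ = {BCDE}.
This closure contains every attribute of U1, so U1 ∩ U2 → U1. The join is lossless.

Yes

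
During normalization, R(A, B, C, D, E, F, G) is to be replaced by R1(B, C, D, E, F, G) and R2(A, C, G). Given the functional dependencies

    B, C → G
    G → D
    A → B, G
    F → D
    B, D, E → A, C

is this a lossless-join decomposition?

Common attributes: R1 ∩ R2 = {C, G}.
Closure of {C, G}: G → D applies, adding D. So (C, G)⁺ = {C, D, G}.
The closure contains neither all of R1 = {B, C, D, E, F, G} nor all of R2 = {A, C, G}, so the common attributes are not a superkey of either fragment. The join is lossy.

No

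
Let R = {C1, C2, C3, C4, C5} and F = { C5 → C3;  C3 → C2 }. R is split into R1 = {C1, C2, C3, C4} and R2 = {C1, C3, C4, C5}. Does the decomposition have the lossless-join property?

Common attributes: R1 ∩ R2 = {C1, C3, C4}.
Closure of {C1, C3, C4}: C3 → C2 applies, adding C2. So (C1, C3, C4)⁺ = {C1, C2, C3, C4}.
This closure contains every attribute of R1, so R1 ∩ R2 → R1. The join is lossless.

Yes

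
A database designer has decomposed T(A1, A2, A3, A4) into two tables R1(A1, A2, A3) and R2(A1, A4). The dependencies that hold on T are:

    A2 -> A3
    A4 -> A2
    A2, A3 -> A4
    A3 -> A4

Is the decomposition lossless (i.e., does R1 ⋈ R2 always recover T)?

No

Common attributes: R1 ∩ R2 = {A1}.
No dependency enlarges {A1}, so (A1)⁺ = {A1}.
The closure contains neither all of R1 = {A1, A2, A3} nor all of R2 = {A1, A4}, so the common attributes are not a superkey of either fragment. The join is lossy.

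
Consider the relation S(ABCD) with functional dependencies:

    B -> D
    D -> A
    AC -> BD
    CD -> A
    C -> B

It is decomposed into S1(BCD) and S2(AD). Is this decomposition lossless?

Yes

Common attributes: S1 ∩ S2 = {D}.
Closure of {D}: D → A applies, adding A. So (D)⁺ = {AD}.
This closure contains every attribute of S2, so S1 ∩ S2 → S2. The join is lossless.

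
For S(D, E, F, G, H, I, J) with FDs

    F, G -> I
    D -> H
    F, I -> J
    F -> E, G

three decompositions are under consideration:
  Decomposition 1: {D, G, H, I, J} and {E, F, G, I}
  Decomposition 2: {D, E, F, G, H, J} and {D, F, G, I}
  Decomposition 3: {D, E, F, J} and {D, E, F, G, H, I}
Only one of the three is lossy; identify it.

Decomposition 1: common = {G, I}, closure = {G, I} → lossy.
Decomposition 2: common = {D, F, G}, closure = {D, E, F, G, H, I, J} → lossless.
Decomposition 3: common = {D, E, F}, closure = {D, E, F, G, H, I, J} → lossless.

Decomposition 1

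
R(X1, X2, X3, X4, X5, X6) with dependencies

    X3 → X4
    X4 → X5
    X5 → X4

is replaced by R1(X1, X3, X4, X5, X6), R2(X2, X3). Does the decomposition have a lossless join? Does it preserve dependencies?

Lossless test: (X3)⁺ = {X3, X4, X5}, which is a superkey of neither fragment — lossy.
Dependency preservation: every FD's attributes lie within a single fragment, so each can be enforced locally — preserved.

lossy but dependency-preserving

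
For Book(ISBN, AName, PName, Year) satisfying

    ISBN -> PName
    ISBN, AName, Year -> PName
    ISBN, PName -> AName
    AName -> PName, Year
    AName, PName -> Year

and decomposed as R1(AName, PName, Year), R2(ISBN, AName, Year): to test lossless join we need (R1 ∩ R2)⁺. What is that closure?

R1 ∩ R2 = {AName, Year}.
AName → PName, Year applies, adding PName
Closure: {AName, PName, Year}.

AName, PName, Year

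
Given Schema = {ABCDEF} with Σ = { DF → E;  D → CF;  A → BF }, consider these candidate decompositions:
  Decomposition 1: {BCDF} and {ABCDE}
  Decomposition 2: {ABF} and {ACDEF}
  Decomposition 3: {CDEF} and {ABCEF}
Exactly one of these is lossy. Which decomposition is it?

Decomposition 3

Decomposition 1: common = {BCD}, closure = {BCDEF} → lossless.
Decomposition 2: common = {AF}, closure = {ABF} → lossless.
Decomposition 3: common = {CEF}, closure = {CEF} → lossy.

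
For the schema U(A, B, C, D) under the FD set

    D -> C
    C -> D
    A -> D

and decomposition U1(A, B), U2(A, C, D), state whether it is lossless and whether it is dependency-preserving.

Lossless test: (A)⁺ = {A, C, D}, which contains all of one fragment — lossless.
Dependency preservation: every FD's attributes lie within a single fragment, so each can be enforced locally — preserved.

lossless and dependency-preserving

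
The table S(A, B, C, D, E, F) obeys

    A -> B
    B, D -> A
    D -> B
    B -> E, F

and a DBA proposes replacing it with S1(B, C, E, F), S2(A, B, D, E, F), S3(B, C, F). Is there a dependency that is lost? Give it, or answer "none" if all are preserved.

A → B lies within S2.
B, D → A lies within S2.
D → B lies within S2.
B → E, F lies within S1.
Every dependency is enforceable on the fragments, so the decomposition is dependency-preserving.

none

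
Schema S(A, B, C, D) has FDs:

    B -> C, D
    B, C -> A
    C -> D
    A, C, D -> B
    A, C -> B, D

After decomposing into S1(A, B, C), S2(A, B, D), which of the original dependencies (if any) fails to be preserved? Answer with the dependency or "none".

Check C → D: no single fragment contains all of {C, D}, and the restricted closure of {C} across the fragments never reaches {D}.
B → C, D is preserved.
B, C → A is preserved.
A, C, D → B is preserved.
A, C → B, D is preserved.

C -> D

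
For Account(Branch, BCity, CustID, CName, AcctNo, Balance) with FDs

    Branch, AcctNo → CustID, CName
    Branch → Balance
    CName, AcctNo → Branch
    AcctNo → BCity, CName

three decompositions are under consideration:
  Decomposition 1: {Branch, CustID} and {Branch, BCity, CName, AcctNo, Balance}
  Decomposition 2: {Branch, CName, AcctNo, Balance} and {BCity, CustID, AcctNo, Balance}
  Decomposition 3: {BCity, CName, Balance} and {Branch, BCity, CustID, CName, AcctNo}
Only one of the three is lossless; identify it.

Decomposition 1: common = {Branch}, closure = {Branch, Balance} → lossy.
Decomposition 2: common = {AcctNo, Balance}, closure = {Branch, BCity, CustID, CName, AcctNo, Balance} → lossless.
Decomposition 3: common = {BCity, CName}, closure = {BCity, CName} → lossy.

Decomposition 2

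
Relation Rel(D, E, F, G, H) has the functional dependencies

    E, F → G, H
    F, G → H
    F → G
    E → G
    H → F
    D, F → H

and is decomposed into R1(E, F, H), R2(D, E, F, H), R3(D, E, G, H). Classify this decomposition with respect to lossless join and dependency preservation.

lossless and dependency-preserving

Lossless test (chase): Rows 1 and 2 agree on E, F; apply E, F→G, H and equate their G, H entries. Rows 1 and 3 agree on E; apply E→G and equate their G entries. Rows 1 and 3 agree on H; apply H→F and equate their F entries. Row 2 is now all distinguished symbols — the join is lossless.
Dependency preservation: E, F → G, H; F, G → H; F → G are not contained in any single fragment, but the restricted closure of each left-hand side across the fragments still reaches the right-hand side; the remaining FDs each lie inside some fragment. All dependencies are preserved.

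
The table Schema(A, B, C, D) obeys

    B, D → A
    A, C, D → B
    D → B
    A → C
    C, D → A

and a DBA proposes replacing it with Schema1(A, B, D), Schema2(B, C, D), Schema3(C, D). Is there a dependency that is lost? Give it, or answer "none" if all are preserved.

Check A → C: no single fragment contains all of {A, C}, and the restricted closure of {A} across the fragments never reaches {C}.
B, D → A is preserved.
A, C, D → B is preserved.
D → B is preserved.
C, D → A is preserved.

A → C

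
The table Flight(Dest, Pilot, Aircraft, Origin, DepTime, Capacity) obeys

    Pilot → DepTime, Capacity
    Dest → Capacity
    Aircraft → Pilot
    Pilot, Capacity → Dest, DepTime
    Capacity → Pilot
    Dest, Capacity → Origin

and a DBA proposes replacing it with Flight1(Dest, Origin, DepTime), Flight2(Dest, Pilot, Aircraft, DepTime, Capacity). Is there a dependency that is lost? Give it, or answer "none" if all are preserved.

none

Pilot → DepTime, Capacity lies within Flight2.
Dest → Capacity lies within Flight2.
Aircraft → Pilot lies within Flight2.
Pilot, Capacity → Dest, DepTime lies within Flight2.
Capacity → Pilot lies within Flight2.
Dest, Capacity → Origin: restricted closure across fragments reaches Origin.
Every dependency is enforceable on the fragments, so the decomposition is dependency-preserving.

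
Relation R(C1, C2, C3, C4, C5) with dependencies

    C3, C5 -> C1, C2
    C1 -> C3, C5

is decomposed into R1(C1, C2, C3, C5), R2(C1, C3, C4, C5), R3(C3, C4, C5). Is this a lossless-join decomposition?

Yes

Chase test. Columns are C1, C2, C3, C4, C5; row i has aⱼ where attribute j ∈ Ri, else bᵢⱼ.
Initial tableau (one row per fragment):
  row 1: a1 a2 a3 b14 a5
  row 2: a1 b22 a3 a4 a5
  row 3: b31 b32 a3 a4 a5
Rows 1 and 2 agree on C3, C5; apply C3, C5→C1, C2 and equate their C1, C2 entries.
Rows 1 and 3 agree on C3, C5; apply C3, C5→C1, C2 and equate their C1, C2 entries.
Row 2 is now all distinguished symbols — the join is lossless.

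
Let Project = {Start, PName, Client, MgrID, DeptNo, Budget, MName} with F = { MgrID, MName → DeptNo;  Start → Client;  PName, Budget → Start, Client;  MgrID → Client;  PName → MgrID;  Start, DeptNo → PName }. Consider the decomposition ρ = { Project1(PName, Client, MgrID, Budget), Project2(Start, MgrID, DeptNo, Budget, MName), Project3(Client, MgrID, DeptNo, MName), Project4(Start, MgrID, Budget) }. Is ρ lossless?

No

Chase test. Columns are Start, PName, Client, MgrID, DeptNo, Budget, MName; row i has aⱼ where attribute j ∈ Projecti, else bᵢⱼ.
Initial tableau (one row per fragment):
  row 1: b11 a2 a3 a4 b15 a6 b17
  row 2: a1 b22 b23 a4 a5 a6 a7
  row 3: b31 b32 a3 a4 a5 b36 a7
  row 4: a1 b42 b43 a4 b45 a6 b47
Rows 2 and 4 agree on Start; apply Start→Client and equate their Client entries.
Rows 1 and 2 agree on MgrID; apply MgrID→Client and equate their Client entries.
No row becomes fully distinguished — the join is lossy.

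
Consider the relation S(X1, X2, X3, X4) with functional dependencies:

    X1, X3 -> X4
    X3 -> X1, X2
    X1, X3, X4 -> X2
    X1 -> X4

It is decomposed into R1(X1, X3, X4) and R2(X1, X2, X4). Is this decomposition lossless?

No

Common attributes: R1 ∩ R2 = {X1, X4}.
No dependency enlarges {X1, X4}, so (X1, X4)⁺ = {X1, X4}.
The closure contains neither all of R1 = {X1, X3, X4} nor all of R2 = {X1, X2, X4}, so the common attributes are not a superkey of either fragment. The join is lossy.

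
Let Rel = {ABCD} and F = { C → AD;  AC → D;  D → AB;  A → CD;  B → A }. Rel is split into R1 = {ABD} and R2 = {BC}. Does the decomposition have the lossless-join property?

Yes

Common attributes: R1 ∩ R2 = {B}.
Closure of {B}: B → A applies, adding A; A → CD applies, adding CD. So (B)⁺ = {ABCD}.
This closure contains every attribute of R1, so R1 ∩ R2 → R1. The join is lossless.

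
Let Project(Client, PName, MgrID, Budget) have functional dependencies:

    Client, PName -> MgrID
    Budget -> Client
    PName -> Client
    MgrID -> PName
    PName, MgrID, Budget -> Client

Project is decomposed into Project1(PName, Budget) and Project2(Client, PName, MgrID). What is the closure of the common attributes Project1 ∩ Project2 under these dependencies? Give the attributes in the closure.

Client, PName, MgrID

Project1 ∩ Project2 = {PName}.
PName → Client applies, adding Client
Client, PName → MgrID applies, adding MgrID
Closure: {Client, PName, MgrID}.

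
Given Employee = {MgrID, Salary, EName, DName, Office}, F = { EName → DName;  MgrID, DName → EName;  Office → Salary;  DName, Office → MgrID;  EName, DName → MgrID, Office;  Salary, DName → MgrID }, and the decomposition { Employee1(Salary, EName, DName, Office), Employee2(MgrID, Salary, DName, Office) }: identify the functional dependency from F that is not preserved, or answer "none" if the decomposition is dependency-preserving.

EName → DName lies within Employee1.
MgrID, DName → EName: restricted closure across fragments reaches EName.
Office → Salary lies within Employee1.
DName, Office → MgrID lies within Employee2.
EName, DName → MgrID, Office: restricted closure across fragments reaches MgrID, Office.
Salary, DName → MgrID lies within Employee2.
Every dependency is enforceable on the fragments, so the decomposition is dependency-preserving.

none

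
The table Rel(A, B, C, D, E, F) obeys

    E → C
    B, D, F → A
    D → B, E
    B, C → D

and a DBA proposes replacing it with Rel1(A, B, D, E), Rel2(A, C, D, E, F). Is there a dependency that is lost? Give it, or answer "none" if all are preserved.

Check B, C → D: no single fragment contains all of {B, C, D}, and the restricted closure of {B, C} across the fragments never reaches {D}.
E → C is preserved.
B, D, F → A is preserved.
D → B, E is preserved.

B, C → D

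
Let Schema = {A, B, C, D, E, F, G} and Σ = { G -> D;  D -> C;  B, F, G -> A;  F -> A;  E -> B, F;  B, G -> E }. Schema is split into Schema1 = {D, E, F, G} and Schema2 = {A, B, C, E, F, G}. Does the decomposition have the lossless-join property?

Common attributes: Schema1 ∩ Schema2 = {E, F, G}.
Closure of {E, F, G}: G → D applies, adding D; D → C applies, adding C; F → A applies, adding A; E → B, F applies, adding B. So (E, F, G)⁺ = {A, B, C, D, E, F, G}.
This closure contains every attribute of Schema1, so Schema1 ∩ Schema2 → Schema1. The join is lossless.

Yes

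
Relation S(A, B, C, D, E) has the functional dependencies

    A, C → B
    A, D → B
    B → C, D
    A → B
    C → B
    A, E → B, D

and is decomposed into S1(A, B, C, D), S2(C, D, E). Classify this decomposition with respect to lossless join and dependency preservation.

lossy but dependency-preserving

Lossless test: (C, D)⁺ = {B, C, D}, which is a superkey of neither fragment — lossy.
Dependency preservation: A, E → B, D is not contained in any single fragment, but the restricted closure of its left-hand side across the fragments still reaches the right-hand side; the remaining FDs each lie inside some fragment. All dependencies are preserved.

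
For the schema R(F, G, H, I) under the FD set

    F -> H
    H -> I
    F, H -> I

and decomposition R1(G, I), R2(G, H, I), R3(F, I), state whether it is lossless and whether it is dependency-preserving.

lossy and not dependency-preserving

Lossless test (chase): applying each FD to every pair of rows produces no changes in the tableau, so no row becomes fully distinguished — the join is lossy.
Dependency preservation: the restricted closure of {F} across the fragments never reaches {H}, so F → H cannot be enforced without a join — not preserved.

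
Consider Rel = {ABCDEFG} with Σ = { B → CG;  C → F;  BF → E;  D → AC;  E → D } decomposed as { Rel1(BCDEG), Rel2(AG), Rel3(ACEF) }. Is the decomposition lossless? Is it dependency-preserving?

Lossless test (chase): Rows 1 and 3 agree on C; apply C→F and equate their F entries. Rows 1 and 3 agree on E; apply E→D and equate their D entries. Rows 1 and 3 agree on D; apply D→AC and equate their AC entries. Row 1 is now all distinguished symbols — the join is lossless.
Dependency preservation: the restricted closure of {D} across the fragments never reaches {AC}, so D → AC cannot be enforced without a join — not preserved.

lossless but not dependency-preserving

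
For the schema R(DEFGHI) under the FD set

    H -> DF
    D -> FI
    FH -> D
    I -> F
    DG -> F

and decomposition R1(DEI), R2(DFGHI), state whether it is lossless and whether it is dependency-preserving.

Lossless test: (DI)⁺ = {DFI}, which is a superkey of neither fragment — lossy.
Dependency preservation: every FD's attributes lie within a single fragment, so each can be enforced locally — preserved.

lossy but dependency-preserving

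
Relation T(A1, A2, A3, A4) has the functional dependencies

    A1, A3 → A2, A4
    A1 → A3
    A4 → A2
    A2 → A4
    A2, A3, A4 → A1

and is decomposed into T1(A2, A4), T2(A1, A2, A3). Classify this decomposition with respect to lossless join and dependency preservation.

lossless and dependency-preserving

Lossless test: (A2)⁺ = {A2, A4}, which contains all of one fragment — lossless.
Dependency preservation: A1, A3 → A2, A4; A2, A3, A4 → A1 are not contained in any single fragment, but the restricted closure of each left-hand side across the fragments still reaches the right-hand side; the remaining FDs each lie inside some fragment. All dependencies are preserved.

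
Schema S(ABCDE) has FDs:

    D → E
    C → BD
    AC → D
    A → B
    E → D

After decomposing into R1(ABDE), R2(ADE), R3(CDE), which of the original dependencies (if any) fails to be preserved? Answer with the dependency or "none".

Check C → BD: no single fragment contains all of {BCD}, and the restricted closure of {C} across the fragments never reaches {BD}.
D → E is preserved.
AC → D is preserved.
A → B is preserved.
E → D is preserved.

C → BD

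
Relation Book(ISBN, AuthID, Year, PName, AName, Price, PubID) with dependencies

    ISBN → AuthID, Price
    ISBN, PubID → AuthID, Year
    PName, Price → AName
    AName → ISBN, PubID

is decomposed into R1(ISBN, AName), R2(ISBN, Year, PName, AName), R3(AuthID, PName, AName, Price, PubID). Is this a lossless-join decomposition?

Chase test. Columns are ISBN, AuthID, Year, PName, AName, Price, PubID; row i has aⱼ where attribute j ∈ Ri, else bᵢⱼ.
Initial tableau (one row per fragment):
  row 1: a1 b12 b13 b14 a5 b16 b17
  row 2: a1 b22 a3 a4 a5 b26 b27
  row 3: b31 a2 b33 a4 a5 a6 a7
Rows 1 and 2 agree on ISBN; apply ISBN→AuthID, Price and equate their AuthID, Price entries.
Rows 1 and 2 agree on AName; apply AName→ISBN, PubID and equate their ISBN, PubID entries.
Rows 1 and 3 agree on AName; apply AName→ISBN, PubID and equate their ISBN, PubID entries.
Rows 1 and 3 agree on ISBN; apply ISBN→AuthID, Price and equate their AuthID, Price entries.
Rows 1 and 2 agree on ISBN, PubID; apply ISBN, PubID→AuthID, Year and equate their AuthID, Year entries.
Rows 1 and 3 agree on ISBN, PubID; apply ISBN, PubID→AuthID, Year and equate their AuthID, Year entries.
Row 2 is now all distinguished symbols — the join is lossless.

Yes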